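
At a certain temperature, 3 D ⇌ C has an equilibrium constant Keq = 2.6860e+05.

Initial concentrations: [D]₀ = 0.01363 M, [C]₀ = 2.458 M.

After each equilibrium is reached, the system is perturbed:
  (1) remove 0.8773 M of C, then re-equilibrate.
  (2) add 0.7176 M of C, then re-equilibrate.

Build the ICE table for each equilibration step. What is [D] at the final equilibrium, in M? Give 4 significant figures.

[D]_eq = 0.02045 M

Q₀ = 9.7072e+05 vs Keq = 2.6860e+05 ⇒ Q>K, reverse
Step 1:
                  D         C
  Initial   0.01363     2.458
  Change    0.00728 -0.002427
  Equil     0.02091     2.456
  solve Keq expr → x = -0.002427; check Q = 2.6860e+05
Then remove 0.8773 M of C.
Step 2:
                  D         C
  Initial   0.02091     1.578
  Change  -0.002861 9.5368e-04
  Equil     0.01805     1.579
  solve Keq expr → x = 9.5368e-04; check Q = 2.6860e+05
Then add 0.7176 M of C.
Step 3:
                  D         C
  Initial   0.01805     2.297
  Change   0.002398 -7.9934e-04
  Equil     0.02045     2.296
  solve Keq expr → x = -7.9934e-04; check Q = 2.6860e+05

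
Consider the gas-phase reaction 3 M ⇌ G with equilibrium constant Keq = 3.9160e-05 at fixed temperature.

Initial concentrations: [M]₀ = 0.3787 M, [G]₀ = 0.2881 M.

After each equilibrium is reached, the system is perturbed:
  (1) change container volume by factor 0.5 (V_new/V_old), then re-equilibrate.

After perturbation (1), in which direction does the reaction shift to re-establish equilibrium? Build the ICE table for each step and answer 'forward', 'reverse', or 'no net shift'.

Direction: forward

Q₀ = 5.305 vs Keq = 3.9160e-05 ⇒ Q>K, reverse
Step 1:
                  M         G
  init       0.3787    0.2881
  Δ          0.8641    -0.288
  eq          1.243 7.5166e-05
  solve Keq expr → x = -0.288; check Q = 3.9160e-05
Then change container volume by factor 0.5 (V_new/V_old).
Step 2:
                  M         G
  init        2.486 1.5033e-04
  Δ        -0.00135 4.5001e-04
  eq          2.484 6.0035e-04
  solve Keq expr → x = 4.5001e-04; check Q = 3.9160e-05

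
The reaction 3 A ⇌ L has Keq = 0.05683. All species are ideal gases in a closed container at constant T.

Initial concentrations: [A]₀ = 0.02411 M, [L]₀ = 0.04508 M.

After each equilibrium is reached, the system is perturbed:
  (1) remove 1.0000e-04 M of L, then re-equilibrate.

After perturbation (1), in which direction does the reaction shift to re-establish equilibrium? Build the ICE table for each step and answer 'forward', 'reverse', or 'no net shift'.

Q₀ = 3217 vs Keq = 0.05683 ⇒ Q>K, reverse
Step 1:
                  A         L
  I         0.02411   0.04508
  C          0.1346  -0.04485
  E          0.1587 2.2701e-04
  solve Keq expr → x = -0.04485; check Q = 0.05683
Then remove 1.0000e-04 M of L.
Step 2:
                  A         L
  I          0.1587 1.2701e-04
  C       -2.9619e-04 9.8731e-05
  E          0.1584 2.2575e-04
  solve Keq expr → x = 9.8731e-05; check Q = 0.05683

Direction: forward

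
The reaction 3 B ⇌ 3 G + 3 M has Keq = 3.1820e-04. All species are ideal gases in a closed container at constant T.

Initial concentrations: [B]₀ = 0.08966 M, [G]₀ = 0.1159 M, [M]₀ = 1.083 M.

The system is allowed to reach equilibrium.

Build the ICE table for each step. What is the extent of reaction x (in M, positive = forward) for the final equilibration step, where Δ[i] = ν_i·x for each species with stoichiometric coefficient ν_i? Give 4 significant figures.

x = -0.03417 M

Q₀ = 2.744 vs Keq = 3.1820e-04 ⇒ Q>K, reverse
Step 1:
                   B          G          M
  Initial    0.08966     0.1159      1.083
  Change      0.1025    -0.1025    -0.1025
  Equil       0.1922    0.01338     0.9805
  solve Keq expr → x = -0.03417; check Q = 3.1820e-04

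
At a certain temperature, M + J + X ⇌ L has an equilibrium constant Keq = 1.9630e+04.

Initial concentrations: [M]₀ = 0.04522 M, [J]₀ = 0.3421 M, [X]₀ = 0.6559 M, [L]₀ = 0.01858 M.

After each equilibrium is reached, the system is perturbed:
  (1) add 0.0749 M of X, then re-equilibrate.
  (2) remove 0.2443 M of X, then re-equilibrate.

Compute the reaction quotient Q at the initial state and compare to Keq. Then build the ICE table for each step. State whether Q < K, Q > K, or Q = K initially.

Q₀ = 1.831 vs Keq = 1.9630e+04 ⇒ Q<K, forward
Step 1:
                   M          J          X          L
  I          0.04522     0.3421     0.6559    0.01858
  C          -0.0452    -0.0452    -0.0452     0.0452
  E       1.7920e-05     0.2969     0.6107    0.06378
  solve Keq expr → x = 0.0452; check Q = 1.9630e+04
Then add 0.0749 M of X.
Step 2:
                   M          J          X          L
  I       1.7920e-05     0.2969     0.6856    0.06378
  C       -1.9571e-06 -1.9571e-06 -1.9571e-06 1.9571e-06
  E       1.5963e-05     0.2969     0.6856    0.06378
  solve Keq expr → x = 1.9571e-06; check Q = 1.9630e+04
Then remove 0.2443 M of X.
Step 3:
                   M          J          X          L
  I       1.5963e-05     0.2969     0.4413    0.06378
  C       8.8325e-06 8.8325e-06 8.8325e-06 -8.8325e-06
  E       2.4796e-05     0.2969     0.4413    0.06378
  solve Keq expr → x = -8.8325e-06; check Q = 1.9630e+04

Q₀ = 1.831; Q < K (proceeds forward)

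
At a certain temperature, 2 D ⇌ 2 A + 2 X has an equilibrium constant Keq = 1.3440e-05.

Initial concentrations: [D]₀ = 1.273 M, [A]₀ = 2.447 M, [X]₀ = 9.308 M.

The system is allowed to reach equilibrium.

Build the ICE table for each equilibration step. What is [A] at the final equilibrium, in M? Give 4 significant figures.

Q₀ = 320.1 vs Keq = 1.3440e-05 ⇒ Q>K, reverse
Step 1:
                    D           A           X
  init          1.273       2.447       9.308
  Δ             2.445      -2.445      -2.445
  eq            3.718    0.001986       6.863
  solve Keq expr → x = -1.223; check Q = 1.3440e-05

[A]_eq = 0.001986 M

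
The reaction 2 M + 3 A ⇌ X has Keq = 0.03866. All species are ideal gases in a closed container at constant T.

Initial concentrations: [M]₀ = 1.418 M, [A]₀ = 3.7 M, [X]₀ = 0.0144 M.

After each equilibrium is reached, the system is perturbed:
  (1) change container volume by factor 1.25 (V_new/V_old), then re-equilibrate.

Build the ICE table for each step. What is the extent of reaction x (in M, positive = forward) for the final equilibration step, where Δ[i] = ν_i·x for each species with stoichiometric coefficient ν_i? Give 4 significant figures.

x = -0.06267 M

Q₀ = 1.4139e-04 vs Keq = 0.03866 ⇒ Q<K, forward
Step 1:
                    M           A           X
  Initial       1.418         3.7      0.0144
  Change       -0.703      -1.055      0.3515
  Equil         0.715       2.645      0.3659
  solve Keq expr → x = 0.3515; check Q = 0.03866
Then change container volume by factor 1.25 (V_new/V_old).
Step 2:
                    M           A           X
  Initial       0.572       2.116      0.2927
  Change       0.1253       0.188    -0.06267
  Equil        0.6973       2.304      0.2301
  solve Keq expr → x = -0.06267; check Q = 0.03866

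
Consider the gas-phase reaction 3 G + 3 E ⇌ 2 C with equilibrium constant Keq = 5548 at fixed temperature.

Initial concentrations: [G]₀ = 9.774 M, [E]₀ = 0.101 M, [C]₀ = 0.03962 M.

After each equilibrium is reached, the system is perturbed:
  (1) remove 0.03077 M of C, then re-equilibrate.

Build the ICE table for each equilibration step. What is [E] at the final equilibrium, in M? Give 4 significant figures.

Q₀ = 0.001632 vs Keq = 5548 ⇒ Q<K, forward
Step 1:
                    G           E           C
  init          9.774       0.101     0.03962
  Δ          -0.09969    -0.09969     0.06646
  eq            9.674    0.001308      0.1061
  solve Keq expr → x = 0.03323; check Q = 5548
Then remove 0.03077 M of C.
Step 2:
                    G           E           C
  init          9.674    0.001308     0.07531
  Δ       -2.6550e-04 -2.6550e-04  1.7700e-04
  eq            9.674    0.001043     0.07549
  solve Keq expr → x = 8.8501e-05; check Q = 5548

[E]_eq = 0.001043 M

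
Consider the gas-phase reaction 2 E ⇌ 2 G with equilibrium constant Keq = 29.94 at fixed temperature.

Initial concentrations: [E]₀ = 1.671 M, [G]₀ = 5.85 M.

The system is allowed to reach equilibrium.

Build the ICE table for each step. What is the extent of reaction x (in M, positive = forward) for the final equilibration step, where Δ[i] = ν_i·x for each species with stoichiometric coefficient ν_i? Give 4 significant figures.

Q₀ = 12.26 vs Keq = 29.94 ⇒ Q<K, forward
Step 1:
                   E          G
  Initial      1.671       5.85
  Change     -0.5089     0.5089
  Equil        1.162      6.359
  solve Keq expr → x = 0.2544; check Q = 29.94

x = 0.2544 M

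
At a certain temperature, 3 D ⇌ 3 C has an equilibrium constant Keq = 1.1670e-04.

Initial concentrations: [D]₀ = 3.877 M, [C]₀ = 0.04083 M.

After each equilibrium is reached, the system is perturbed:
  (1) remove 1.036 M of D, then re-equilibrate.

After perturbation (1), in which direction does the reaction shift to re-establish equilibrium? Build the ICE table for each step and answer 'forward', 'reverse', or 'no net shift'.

Q₀ = 1.1680e-06 vs Keq = 1.1670e-04 ⇒ Q<K, forward
Step 1:
                    D           C
  I             3.877     0.04083
  C           -0.1417      0.1417
  E             3.735      0.1825
  solve Keq expr → x = 0.04724; check Q = 1.1670e-04
Then remove 1.036 M of D.
Step 2:
                    D           C
  I             2.699      0.1825
  C           0.04827    -0.04827
  E             2.748      0.1343
  solve Keq expr → x = -0.01609; check Q = 1.1670e-04

Direction: reverse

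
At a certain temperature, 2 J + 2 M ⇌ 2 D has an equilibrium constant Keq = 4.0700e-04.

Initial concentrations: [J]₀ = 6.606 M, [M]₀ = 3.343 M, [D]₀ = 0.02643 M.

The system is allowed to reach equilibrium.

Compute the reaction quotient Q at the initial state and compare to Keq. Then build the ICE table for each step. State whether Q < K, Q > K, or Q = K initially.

Q₀ = 1.4323e-06; Q < K (proceeds forward)

Q₀ = 1.4323e-06 vs Keq = 4.0700e-04 ⇒ Q<K, forward
Step 1:
                   J          M          D
  I            6.606      3.343    0.02643
  C          -0.3511    -0.3511     0.3511
  E            6.255      2.992     0.3775
  solve Keq expr → x = 0.1756; check Q = 4.0700e-04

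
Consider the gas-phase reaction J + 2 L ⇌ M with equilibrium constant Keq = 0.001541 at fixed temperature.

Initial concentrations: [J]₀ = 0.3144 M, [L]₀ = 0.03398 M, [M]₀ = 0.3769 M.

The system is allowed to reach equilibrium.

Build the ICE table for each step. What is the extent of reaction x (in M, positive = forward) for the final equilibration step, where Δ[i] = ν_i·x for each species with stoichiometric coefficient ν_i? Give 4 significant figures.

Q₀ = 1038 vs Keq = 0.001541 ⇒ Q>K, reverse
Step 1:
                   J          L          M
  Initial     0.3144    0.03398     0.3769
  Change      0.3762     0.7525    -0.3762
  Equil       0.6906     0.7865 6.5828e-04
  solve Keq expr → x = -0.3762; check Q = 0.001541

x = -0.3762 M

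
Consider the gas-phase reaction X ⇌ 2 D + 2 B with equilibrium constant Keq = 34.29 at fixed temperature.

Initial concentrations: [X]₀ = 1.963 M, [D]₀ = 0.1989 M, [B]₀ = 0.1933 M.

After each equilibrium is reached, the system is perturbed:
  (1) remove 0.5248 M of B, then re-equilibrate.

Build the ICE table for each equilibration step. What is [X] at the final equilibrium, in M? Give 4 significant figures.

Q₀ = 7.5303e-04 vs Keq = 34.29 ⇒ Q<K, forward
Step 1:
                  X         D         B
  Initial     1.963    0.1989    0.1933
  Change     -1.076     2.152     2.152
  Equil      0.8869     2.351     2.346
  solve Keq expr → x = 1.076; check Q = 34.29
Then remove 0.5248 M of B.
Step 2:
                  X         D         B
  Initial    0.8869     2.351     1.821
  Change    -0.1032    0.2063    0.2063
  Equil      0.7837     2.557     2.027
  solve Keq expr → x = 0.1032; check Q = 34.29

[X]_eq = 0.7837 M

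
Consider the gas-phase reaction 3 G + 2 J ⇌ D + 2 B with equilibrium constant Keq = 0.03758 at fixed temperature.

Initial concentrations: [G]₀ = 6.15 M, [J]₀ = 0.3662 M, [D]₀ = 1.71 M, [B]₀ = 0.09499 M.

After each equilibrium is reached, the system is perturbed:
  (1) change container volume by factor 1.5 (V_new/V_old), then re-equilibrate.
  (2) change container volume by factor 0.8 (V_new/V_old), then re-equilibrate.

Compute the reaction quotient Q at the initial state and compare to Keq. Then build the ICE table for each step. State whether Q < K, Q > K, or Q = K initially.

Q₀ = 4.9464e-04; Q < K (proceeds forward)

Q₀ = 4.9464e-04 vs Keq = 0.03758 ⇒ Q<K, forward
Step 1:
                    G           J           D           B
  init           6.15      0.3662        1.71     0.09499
  Δ           -0.3206     -0.2137      0.1069      0.2137
  eq            5.829      0.1525       1.817      0.3087
  solve Keq expr → x = 0.1069; check Q = 0.03758
Then change container volume by factor 1.5 (V_new/V_old).
Step 2:
                    G           J           D           B
  init          3.886      0.1017       1.211      0.2058
  Δ           0.04136     0.02758    -0.01379    -0.02758
  eq            3.928      0.1292       1.197      0.1782
  solve Keq expr → x = -0.01379; check Q = 0.03758
Then change container volume by factor 0.8 (V_new/V_old).
Step 3:
                    G           J           D           B
  init           4.91      0.1616       1.497      0.2228
  Δ          -0.02904    -0.01936    0.009682     0.01936
  eq            4.881      0.1422       1.506      0.2421
  solve Keq expr → x = 0.009682; check Q = 0.03758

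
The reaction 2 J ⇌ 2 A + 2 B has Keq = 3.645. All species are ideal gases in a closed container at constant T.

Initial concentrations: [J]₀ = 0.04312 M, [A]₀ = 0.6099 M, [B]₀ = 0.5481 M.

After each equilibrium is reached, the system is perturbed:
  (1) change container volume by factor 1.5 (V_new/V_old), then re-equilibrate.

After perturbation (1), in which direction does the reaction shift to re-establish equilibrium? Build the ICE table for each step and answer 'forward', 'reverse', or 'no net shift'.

Q₀ = 60.1 vs Keq = 3.645 ⇒ Q>K, reverse
Step 1:
                    J           A           B
  init        0.04312      0.6099      0.5481
  Δ           0.08447    -0.08447    -0.08447
  eq           0.1276      0.5254      0.4636
  solve Keq expr → x = -0.04224; check Q = 3.645
Then change container volume by factor 1.5 (V_new/V_old).
Step 2:
                    J           A           B
  init        0.08506      0.3503      0.3091
  Δ          -0.02091     0.02091     0.02091
  eq          0.06416      0.3712        0.33
  solve Keq expr → x = 0.01045; check Q = 3.645

Direction: forward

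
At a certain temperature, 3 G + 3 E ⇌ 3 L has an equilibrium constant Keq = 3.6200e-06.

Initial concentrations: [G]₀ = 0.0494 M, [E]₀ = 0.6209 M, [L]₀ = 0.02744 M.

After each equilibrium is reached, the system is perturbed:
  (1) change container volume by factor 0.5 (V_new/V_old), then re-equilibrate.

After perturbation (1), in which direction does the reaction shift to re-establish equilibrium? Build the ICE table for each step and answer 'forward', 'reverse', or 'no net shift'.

Q₀ = 0.716 vs Keq = 3.6200e-06 ⇒ Q>K, reverse
Step 1:
                   G          E          L
  Initial     0.0494     0.6209    0.02744
  Change     0.02668    0.02668   -0.02668
  Equil      0.07608     0.6476 7.5652e-04
  solve Keq expr → x = -0.008894; check Q = 3.6200e-06
Then change container volume by factor 0.5 (V_new/V_old).
Step 2:
                   G          E          L
  Initial     0.1522      1.295   0.001513
  Change    -0.00148   -0.00148    0.00148
  Equil       0.1507      1.294   0.002993
  solve Keq expr → x = 4.9340e-04; check Q = 3.6200e-06

Direction: forward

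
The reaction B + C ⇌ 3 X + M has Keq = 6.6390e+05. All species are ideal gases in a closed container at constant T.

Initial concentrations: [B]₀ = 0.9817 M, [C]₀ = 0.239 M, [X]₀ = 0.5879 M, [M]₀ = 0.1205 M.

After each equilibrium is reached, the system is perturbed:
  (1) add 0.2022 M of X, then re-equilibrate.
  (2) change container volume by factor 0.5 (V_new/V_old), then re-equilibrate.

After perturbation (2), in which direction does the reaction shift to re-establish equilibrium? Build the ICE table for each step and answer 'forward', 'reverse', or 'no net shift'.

Q₀ = 0.1044 vs Keq = 6.6390e+05 ⇒ Q<K, forward
Step 1:
                   B          C          X          M
  I           0.9817      0.239     0.5879     0.1205
  C           -0.239     -0.239      0.717      0.239
  E           0.7427 1.6200e-06      1.305     0.3595
  solve Keq expr → x = 0.239; check Q = 6.6390e+05
Then add 0.2022 M of X.
Step 2:
                   B          C          X          M
  I           0.7427 1.6200e-06      1.507     0.3595
  C       8.7576e-07 8.7576e-07 -2.6273e-06 -8.7576e-07
  E           0.7427 2.4957e-06      1.507     0.3595
  solve Keq expr → x = -8.7576e-07; check Q = 6.6390e+05
Then change container volume by factor 0.5 (V_new/V_old).
Step 3:
                   B          C          X          M
  I            1.485 4.9915e-06      3.014      0.719
  C       1.4973e-05 1.4973e-05 -4.4919e-05 -1.4973e-05
  E            1.485 1.9964e-05      3.014      0.719
  solve Keq expr → x = -1.4973e-05; check Q = 6.6390e+05

Direction: reverse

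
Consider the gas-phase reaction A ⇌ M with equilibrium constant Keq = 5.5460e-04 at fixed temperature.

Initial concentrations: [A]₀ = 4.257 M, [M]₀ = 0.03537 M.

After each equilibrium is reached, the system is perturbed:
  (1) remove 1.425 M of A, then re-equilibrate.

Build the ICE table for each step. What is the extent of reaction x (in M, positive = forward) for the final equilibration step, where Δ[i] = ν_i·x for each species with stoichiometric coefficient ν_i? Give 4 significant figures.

x = -7.8987e-04 M

Q₀ = 0.008309 vs Keq = 5.5460e-04 ⇒ Q>K, reverse
Step 1:
                   A          M
  I            4.257    0.03537
  C          0.03299   -0.03299
  E             4.29   0.002379
  solve Keq expr → x = -0.03299; check Q = 5.5460e-04
Then remove 1.425 M of A.
Step 2:
                   A          M
  I            2.865   0.002379
  C       7.8987e-04 -7.8987e-04
  E            2.866   0.001589
  solve Keq expr → x = -7.8987e-04; check Q = 5.5460e-04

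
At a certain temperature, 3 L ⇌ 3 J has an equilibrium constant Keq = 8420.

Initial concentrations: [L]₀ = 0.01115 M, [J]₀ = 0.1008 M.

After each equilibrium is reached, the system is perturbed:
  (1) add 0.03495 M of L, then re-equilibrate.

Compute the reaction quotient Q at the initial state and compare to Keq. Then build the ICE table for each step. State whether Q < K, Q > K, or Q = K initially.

Q₀ = 738.9; Q < K (proceeds forward)

Q₀ = 738.9 vs Keq = 8420 ⇒ Q<K, forward
Step 1:
                   L          J
  init       0.01115     0.1008
  Δ        -0.005905   0.005905
  eq        0.005245     0.1067
  solve Keq expr → x = 0.001968; check Q = 8420
Then add 0.03495 M of L.
Step 2:
                   L          J
  init        0.0402     0.1067
  Δ         -0.03331    0.03331
  eq        0.006882       0.14
  solve Keq expr → x = 0.0111; check Q = 8420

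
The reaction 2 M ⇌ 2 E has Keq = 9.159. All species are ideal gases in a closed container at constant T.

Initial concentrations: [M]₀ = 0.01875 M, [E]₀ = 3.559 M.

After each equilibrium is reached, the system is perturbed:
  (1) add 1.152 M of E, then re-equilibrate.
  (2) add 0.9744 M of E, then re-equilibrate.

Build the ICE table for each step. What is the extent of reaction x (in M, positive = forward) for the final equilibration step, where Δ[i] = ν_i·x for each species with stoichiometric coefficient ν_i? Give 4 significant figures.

x = -0.121 M

Q₀ = 3.6029e+04 vs Keq = 9.159 ⇒ Q>K, reverse
Step 1:
                   M          E
  Initial    0.01875      3.559
  Change      0.8698    -0.8698
  Equil       0.8886      2.689
  solve Keq expr → x = -0.4349; check Q = 9.159
Then add 1.152 M of E.
Step 2:
                   M          E
  Initial     0.8886      3.841
  Change      0.2861    -0.2861
  Equil        1.175      3.555
  solve Keq expr → x = -0.1431; check Q = 9.159
Then add 0.9744 M of E.
Step 3:
                   M          E
  Initial      1.175      4.529
  Change       0.242     -0.242
  Equil        1.417      4.287
  solve Keq expr → x = -0.121; check Q = 9.159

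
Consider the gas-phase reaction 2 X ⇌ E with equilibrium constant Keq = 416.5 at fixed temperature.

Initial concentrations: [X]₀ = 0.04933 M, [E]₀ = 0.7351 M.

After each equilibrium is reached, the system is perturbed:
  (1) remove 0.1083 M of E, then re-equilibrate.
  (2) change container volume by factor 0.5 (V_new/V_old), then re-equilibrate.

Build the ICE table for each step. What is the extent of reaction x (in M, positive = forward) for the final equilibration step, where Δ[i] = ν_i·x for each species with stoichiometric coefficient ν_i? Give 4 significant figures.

Q₀ = 302.1 vs Keq = 416.5 ⇒ Q<K, forward
Step 1:
                   X          E
  init       0.04933     0.7351
  Δ        -0.007216   0.003608
  eq         0.04211     0.7387
  solve Keq expr → x = 0.003608; check Q = 416.5
Then remove 0.1083 M of E.
Step 2:
                   X          E
  init       0.04211     0.6304
  Δ        -0.003161    0.00158
  eq         0.03895      0.632
  solve Keq expr → x = 0.00158; check Q = 416.5
Then change container volume by factor 0.5 (V_new/V_old).
Step 3:
                   X          E
  init       0.07791      1.264
  Δ         -0.02257    0.01129
  eq         0.05533      1.275
  solve Keq expr → x = 0.01129; check Q = 416.5

x = 0.01129 M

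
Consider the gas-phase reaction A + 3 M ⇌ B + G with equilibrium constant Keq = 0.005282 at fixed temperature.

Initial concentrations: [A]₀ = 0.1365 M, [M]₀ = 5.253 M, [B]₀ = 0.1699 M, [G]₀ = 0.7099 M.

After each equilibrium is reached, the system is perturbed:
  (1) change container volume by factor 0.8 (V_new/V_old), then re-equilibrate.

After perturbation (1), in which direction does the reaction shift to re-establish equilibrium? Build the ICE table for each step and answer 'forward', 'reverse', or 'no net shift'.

Q₀ = 0.006096 vs Keq = 0.005282 ⇒ Q>K, reverse
Step 1:
                    A           M           B           G
  I            0.1365       5.253      0.1699      0.7099
  C          0.008808     0.02642   -0.008808   -0.008808
  E            0.1453       5.279      0.1611      0.7011
  solve Keq expr → x = -0.008808; check Q = 0.005282
Then change container volume by factor 0.8 (V_new/V_old).
Step 2:
                    A           M           B           G
  I            0.1816       6.599      0.2014      0.8764
  C          -0.03387     -0.1016     0.03387     0.03387
  E            0.1478       6.498      0.2352      0.9102
  solve Keq expr → x = 0.03387; check Q = 0.005282

Direction: forward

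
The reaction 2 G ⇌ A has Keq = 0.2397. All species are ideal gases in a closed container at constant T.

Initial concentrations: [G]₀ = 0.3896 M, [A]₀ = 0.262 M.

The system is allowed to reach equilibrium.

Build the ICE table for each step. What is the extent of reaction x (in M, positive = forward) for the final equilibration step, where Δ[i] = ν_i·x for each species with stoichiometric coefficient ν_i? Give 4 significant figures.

x = -0.1488 M

Q₀ = 1.726 vs Keq = 0.2397 ⇒ Q>K, reverse
Step 1:
                  G         A
  Initial    0.3896     0.262
  Change     0.2976   -0.1488
  Equil      0.6872    0.1132
  solve Keq expr → x = -0.1488; check Q = 0.2397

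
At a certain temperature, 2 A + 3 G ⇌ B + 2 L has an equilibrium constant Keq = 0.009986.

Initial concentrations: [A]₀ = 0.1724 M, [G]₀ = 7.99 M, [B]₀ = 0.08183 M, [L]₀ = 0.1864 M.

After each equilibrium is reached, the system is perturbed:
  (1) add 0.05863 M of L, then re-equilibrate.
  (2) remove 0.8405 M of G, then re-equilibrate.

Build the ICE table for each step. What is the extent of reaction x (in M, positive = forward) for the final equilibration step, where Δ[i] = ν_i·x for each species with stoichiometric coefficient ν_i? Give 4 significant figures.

Q₀ = 1.8754e-04 vs Keq = 0.009986 ⇒ Q<K, forward
Step 1:
                  A         G         B         L
  init       0.1724      7.99   0.08183    0.1864
  Δ         -0.1196   -0.1794    0.0598    0.1196
  eq        0.05279     7.811    0.1416     0.306
  solve Keq expr → x = 0.0598; check Q = 0.009986
Then add 0.05863 M of L.
Step 2:
                  A         G         B         L
  init      0.05279     7.811    0.1416    0.3646
  Δ        0.007785   0.01168 -0.003892 -0.007785
  eq        0.06058     7.822    0.1377    0.3569
  solve Keq expr → x = -0.003892; check Q = 0.009986
Then remove 0.8405 M of G.
Step 3:
                  A         G         B         L
  init      0.06058     6.982    0.1377    0.3569
  Δ        0.008331    0.0125 -0.004165 -0.008331
  eq        0.06891     6.994    0.1336    0.3485
  solve Keq expr → x = -0.004165; check Q = 0.009986

x = -0.004165 M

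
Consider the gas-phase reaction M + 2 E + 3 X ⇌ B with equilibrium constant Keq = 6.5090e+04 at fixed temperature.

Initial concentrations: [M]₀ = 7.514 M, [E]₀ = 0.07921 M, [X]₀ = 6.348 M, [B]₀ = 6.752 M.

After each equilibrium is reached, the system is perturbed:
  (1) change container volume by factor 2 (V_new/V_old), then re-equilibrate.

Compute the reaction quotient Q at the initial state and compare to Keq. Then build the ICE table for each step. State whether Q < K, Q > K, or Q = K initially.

Q₀ = 0.5599 vs Keq = 6.5090e+04 ⇒ Q<K, forward
Step 1:
                  M         E         X         B
  I           7.514   0.07921     6.348     6.752
  C        -0.03948  -0.07897   -0.1185   0.03948
  E           7.475 2.4030e-04      6.23     6.791
  solve Keq expr → x = 0.03948; check Q = 6.5090e+04
Then change container volume by factor 2 (V_new/V_old).
Step 2:
                  M         E         X         B
  I           3.737 1.2015e-04     3.115     3.396
  C       2.7959e-04 5.5919e-04 8.3878e-04 -2.7959e-04
  E           3.738 6.7934e-04     3.116     3.395
  solve Keq expr → x = -2.7959e-04; check Q = 6.5090e+04

Q₀ = 0.5599; Q < K (proceeds forward)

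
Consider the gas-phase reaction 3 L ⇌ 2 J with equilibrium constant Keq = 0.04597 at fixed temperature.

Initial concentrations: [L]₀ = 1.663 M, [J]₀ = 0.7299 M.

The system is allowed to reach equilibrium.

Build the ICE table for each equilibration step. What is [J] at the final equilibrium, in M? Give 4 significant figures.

[J]_eq = 0.5657 M

Q₀ = 0.1158 vs Keq = 0.04597 ⇒ Q>K, reverse
Step 1:
                  L         J
  I           1.663    0.7299
  C          0.2463   -0.1642
  E           1.909    0.5657
  solve Keq expr → x = -0.08211; check Q = 0.04597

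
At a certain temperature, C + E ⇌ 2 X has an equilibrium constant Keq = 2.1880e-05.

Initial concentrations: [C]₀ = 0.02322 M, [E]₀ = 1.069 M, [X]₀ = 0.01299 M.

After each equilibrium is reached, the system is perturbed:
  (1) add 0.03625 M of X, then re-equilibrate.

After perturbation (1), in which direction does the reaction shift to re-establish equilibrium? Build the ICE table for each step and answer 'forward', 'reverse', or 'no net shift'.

Direction: reverse

Q₀ = 0.006798 vs Keq = 2.1880e-05 ⇒ Q>K, reverse
Step 1:
                    C           E           X
  I           0.02322       1.069     0.01299
  C           0.00608     0.00608    -0.01216
  E            0.0293       1.075  8.3019e-04
  solve Keq expr → x = -0.00608; check Q = 2.1880e-05
Then add 0.03625 M of X.
Step 2:
                    C           E           X
  I            0.0293       1.075     0.03708
  C           0.01801     0.01801    -0.03602
  E           0.04731       1.093    0.001064
  solve Keq expr → x = -0.01801; check Q = 2.1880e-05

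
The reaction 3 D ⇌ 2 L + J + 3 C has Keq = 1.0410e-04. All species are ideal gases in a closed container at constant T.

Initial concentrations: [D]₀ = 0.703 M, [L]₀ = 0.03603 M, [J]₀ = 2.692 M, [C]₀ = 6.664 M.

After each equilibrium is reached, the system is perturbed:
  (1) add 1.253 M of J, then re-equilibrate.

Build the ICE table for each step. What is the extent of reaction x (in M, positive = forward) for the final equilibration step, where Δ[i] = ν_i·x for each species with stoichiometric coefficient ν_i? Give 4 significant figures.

x = -2.1107e-05 M

Q₀ = 2.977 vs Keq = 1.0410e-04 ⇒ Q>K, reverse
Step 1:
                  D         L         J         C
  I           0.703   0.03603     2.692     6.664
  C         0.05368  -0.03579  -0.01789  -0.05368
  E          0.7567 2.4164e-04     2.674      6.61
  solve Keq expr → x = -0.01789; check Q = 1.0410e-04
Then add 1.253 M of J.
Step 2:
                  D         L         J         C
  I          0.7567 2.4164e-04     3.927      6.61
  C       6.3320e-05 -4.2214e-05 -2.1107e-05 -6.3320e-05
  E          0.7567 1.9943e-04     3.927      6.61
  solve Keq expr → x = -2.1107e-05; check Q = 1.0410e-04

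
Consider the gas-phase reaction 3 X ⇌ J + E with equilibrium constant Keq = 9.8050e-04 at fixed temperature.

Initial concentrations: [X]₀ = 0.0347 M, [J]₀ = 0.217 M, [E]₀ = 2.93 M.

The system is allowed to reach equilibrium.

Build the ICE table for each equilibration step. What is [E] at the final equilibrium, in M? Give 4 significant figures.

Q₀ = 1.5217e+04 vs Keq = 9.8050e-04 ⇒ Q>K, reverse
Step 1:
                  X         J         E
  init       0.0347     0.217      2.93
  Δ          0.6507   -0.2169   -0.2169
  eq         0.6854 1.1634e-04     2.713
  solve Keq expr → x = -0.2169; check Q = 9.8050e-04

[E]_eq = 2.713 M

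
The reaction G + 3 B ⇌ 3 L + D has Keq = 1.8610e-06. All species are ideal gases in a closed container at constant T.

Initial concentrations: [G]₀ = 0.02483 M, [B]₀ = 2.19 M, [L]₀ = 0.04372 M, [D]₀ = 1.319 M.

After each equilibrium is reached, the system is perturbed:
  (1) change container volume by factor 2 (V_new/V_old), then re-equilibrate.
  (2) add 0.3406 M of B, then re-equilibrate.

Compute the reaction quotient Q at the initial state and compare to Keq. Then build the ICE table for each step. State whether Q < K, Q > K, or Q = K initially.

Q₀ = 4.2265e-04 vs Keq = 1.8610e-06 ⇒ Q>K, reverse
Step 1:
                  G         B         L         D
  I         0.02483      2.19   0.04372     1.319
  C          0.0118   0.03541  -0.03541   -0.0118
  E         0.03663     2.225  0.008314     1.307
  solve Keq expr → x = -0.0118; check Q = 1.8610e-06
Then change container volume by factor 2 (V_new/V_old).
Step 2:
                  G         B         L         D
  I         0.01832     1.113  0.004157    0.6536
  C               0         0         0         0
  E         0.01832     1.113  0.004157    0.6536
  solve Keq expr → x = 0; check Q = 1.8610e-06
Then add 0.3406 M of B.
Step 3:
                  G         B         L         D
  I         0.01832     1.453  0.004157    0.6536
  C       -4.0872e-04 -0.001226  0.001226 4.0872e-04
  E         0.01791     1.452  0.005383     0.654
  solve Keq expr → x = 4.0872e-04; check Q = 1.8610e-06

Q₀ = 4.2265e-04; Q > K (proceeds reverse)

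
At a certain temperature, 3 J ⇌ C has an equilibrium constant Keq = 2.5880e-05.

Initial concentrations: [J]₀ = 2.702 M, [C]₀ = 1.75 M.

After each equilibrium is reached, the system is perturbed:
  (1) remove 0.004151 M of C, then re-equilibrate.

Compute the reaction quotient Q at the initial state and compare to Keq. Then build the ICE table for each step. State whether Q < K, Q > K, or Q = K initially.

Q₀ = 0.08871 vs Keq = 2.5880e-05 ⇒ Q>K, reverse
Step 1:
                    J           C
  init          2.702        1.75
  Δ             5.212      -1.737
  eq            7.914     0.01283
  solve Keq expr → x = -1.737; check Q = 2.5880e-05
Then remove 0.004151 M of C.
Step 2:
                    J           C
  init          7.914    0.008674
  Δ          -0.01227    0.004091
  eq            7.901     0.01277
  solve Keq expr → x = 0.004091; check Q = 2.5880e-05

Q₀ = 0.08871; Q > K (proceeds reverse)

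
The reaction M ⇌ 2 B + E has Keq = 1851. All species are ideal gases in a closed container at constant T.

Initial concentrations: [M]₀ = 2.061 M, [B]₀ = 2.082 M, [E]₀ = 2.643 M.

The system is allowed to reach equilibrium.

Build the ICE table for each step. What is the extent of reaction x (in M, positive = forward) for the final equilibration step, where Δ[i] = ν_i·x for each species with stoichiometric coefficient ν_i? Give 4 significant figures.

Q₀ = 5.559 vs Keq = 1851 ⇒ Q<K, forward
Step 1:
                  M         B         E
  init        2.061     2.082     2.643
  Δ          -1.971     3.941     1.971
  eq        0.09042     6.023     4.614
  solve Keq expr → x = 1.971; check Q = 1851

x = 1.971 M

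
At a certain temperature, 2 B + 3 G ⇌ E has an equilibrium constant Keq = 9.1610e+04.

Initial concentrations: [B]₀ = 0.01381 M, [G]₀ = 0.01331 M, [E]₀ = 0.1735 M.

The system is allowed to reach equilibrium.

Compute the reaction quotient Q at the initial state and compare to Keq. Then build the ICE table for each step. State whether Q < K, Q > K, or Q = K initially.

Q₀ = 3.8581e+08; Q > K (proceeds reverse)

Q₀ = 3.8581e+08 vs Keq = 9.1610e+04 ⇒ Q>K, reverse
Step 1:
                   B          G          E
  I          0.01381    0.01331     0.1735
  C          0.04391    0.06587   -0.02196
  E          0.05772    0.07918     0.1515
  solve Keq expr → x = -0.02196; check Q = 9.1610e+04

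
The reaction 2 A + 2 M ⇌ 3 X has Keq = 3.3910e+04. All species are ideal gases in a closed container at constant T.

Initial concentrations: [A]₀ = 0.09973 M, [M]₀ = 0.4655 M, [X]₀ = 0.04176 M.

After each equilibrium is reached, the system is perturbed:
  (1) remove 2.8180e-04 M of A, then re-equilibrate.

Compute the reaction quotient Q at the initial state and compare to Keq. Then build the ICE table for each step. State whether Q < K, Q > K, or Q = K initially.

Q₀ = 0.03379; Q < K (proceeds forward)

Q₀ = 0.03379 vs Keq = 3.3910e+04 ⇒ Q<K, forward
Step 1:
                    A           M           X
  I           0.09973      0.4655     0.04176
  C          -0.09851    -0.09851      0.1478
  E          0.001221       0.367      0.1895
  solve Keq expr → x = 0.04925; check Q = 3.3910e+04
Then remove 2.8180e-04 M of A.
Step 2:
                    A           M           X
  I        9.3909e-04       0.367      0.1895
  C        2.7687e-04  2.7687e-04 -4.1531e-04
  E          0.001216      0.3673      0.1891
  solve Keq expr → x = -1.3844e-04; check Q = 3.3910e+04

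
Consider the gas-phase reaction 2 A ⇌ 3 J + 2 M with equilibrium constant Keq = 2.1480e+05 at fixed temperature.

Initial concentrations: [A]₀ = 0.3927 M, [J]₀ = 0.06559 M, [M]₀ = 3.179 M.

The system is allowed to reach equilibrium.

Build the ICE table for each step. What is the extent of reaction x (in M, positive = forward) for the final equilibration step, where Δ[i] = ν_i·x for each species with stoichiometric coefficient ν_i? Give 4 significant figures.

Q₀ = 0.01849 vs Keq = 2.1480e+05 ⇒ Q<K, forward
Step 1:
                    A           J           M
  init         0.3927     0.06559       3.179
  Δ           -0.3887       0.583      0.3887
  eq         0.004021      0.6486       3.568
  solve Keq expr → x = 0.1943; check Q = 2.1480e+05

x = 0.1943 M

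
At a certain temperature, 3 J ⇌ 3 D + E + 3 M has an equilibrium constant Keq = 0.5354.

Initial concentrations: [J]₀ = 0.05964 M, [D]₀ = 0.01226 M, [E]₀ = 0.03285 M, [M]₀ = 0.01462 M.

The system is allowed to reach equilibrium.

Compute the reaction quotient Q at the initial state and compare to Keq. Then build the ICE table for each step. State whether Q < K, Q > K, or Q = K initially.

Q₀ = 8.9174e-10 vs Keq = 0.5354 ⇒ Q<K, forward
Step 1:
                   J          D          E          M
  I          0.05964    0.01226    0.03285    0.01462
  C         -0.05734    0.05734    0.01911    0.05734
  E         0.002302     0.0696    0.05196    0.07196
  solve Keq expr → x = 0.01911; check Q = 0.5354

Q₀ = 8.9174e-10; Q < K (proceeds forward)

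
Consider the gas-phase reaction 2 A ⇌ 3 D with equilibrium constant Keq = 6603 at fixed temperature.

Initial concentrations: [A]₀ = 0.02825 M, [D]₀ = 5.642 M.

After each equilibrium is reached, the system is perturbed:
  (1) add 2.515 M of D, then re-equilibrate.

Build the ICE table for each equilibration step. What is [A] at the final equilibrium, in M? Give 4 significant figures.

Q₀ = 2.2504e+05 vs Keq = 6603 ⇒ Q>K, reverse
Step 1:
                    A           D
  init        0.02825       5.642
  Δ            0.1283     -0.1925
  eq           0.1566        5.45
  solve Keq expr → x = -0.06415; check Q = 6603
Then add 2.515 M of D.
Step 2:
                    A           D
  init         0.1566       7.965
  Δ            0.1114     -0.1671
  eq            0.268       7.797
  solve Keq expr → x = -0.0557; check Q = 6603

[A]_eq = 0.268 M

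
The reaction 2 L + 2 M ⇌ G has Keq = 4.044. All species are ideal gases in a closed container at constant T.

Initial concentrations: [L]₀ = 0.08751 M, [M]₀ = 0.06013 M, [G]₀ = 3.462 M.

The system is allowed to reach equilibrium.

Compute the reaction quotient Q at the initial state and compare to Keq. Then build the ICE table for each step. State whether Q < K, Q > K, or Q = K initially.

Q₀ = 1.2503e+05 vs Keq = 4.044 ⇒ Q>K, reverse
Step 1:
                   L          M          G
  I          0.08751    0.06013      3.462
  C           0.8569     0.8569    -0.4285
  E           0.9444     0.9171      3.034
  solve Keq expr → x = -0.4285; check Q = 4.044

Q₀ = 1.2503e+05; Q > K (proceeds reverse)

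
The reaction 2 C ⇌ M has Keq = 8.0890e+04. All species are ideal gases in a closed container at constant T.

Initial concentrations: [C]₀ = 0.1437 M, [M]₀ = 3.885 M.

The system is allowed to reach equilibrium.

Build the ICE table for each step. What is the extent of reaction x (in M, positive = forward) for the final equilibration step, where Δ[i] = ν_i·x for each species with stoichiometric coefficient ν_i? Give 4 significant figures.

x = 0.06835 M

Q₀ = 188.1 vs Keq = 8.0890e+04 ⇒ Q<K, forward
Step 1:
                  C         M
  Initial    0.1437     3.885
  Change    -0.1367   0.06835
  Equil    0.006991     3.953
  solve Keq expr → x = 0.06835; check Q = 8.0890e+04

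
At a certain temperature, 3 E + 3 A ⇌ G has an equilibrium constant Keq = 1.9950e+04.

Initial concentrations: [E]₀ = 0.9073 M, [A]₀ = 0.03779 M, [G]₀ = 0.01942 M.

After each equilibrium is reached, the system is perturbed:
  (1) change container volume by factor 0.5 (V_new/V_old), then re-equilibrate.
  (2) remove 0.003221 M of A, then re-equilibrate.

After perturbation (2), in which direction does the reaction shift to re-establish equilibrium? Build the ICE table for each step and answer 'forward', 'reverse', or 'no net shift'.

Direction: reverse

Q₀ = 481.8 vs Keq = 1.9950e+04 ⇒ Q<K, forward
Step 1:
                   E          A          G
  init        0.9073    0.03779    0.01942
  Δ         -0.02513   -0.02513   0.008376
  eq          0.8822    0.01266     0.0278
  solve Keq expr → x = 0.008376; check Q = 1.9950e+04
Then change container volume by factor 0.5 (V_new/V_old).
Step 2:
                   E          A          G
  init         1.764    0.02532    0.05559
  Δ           -0.017     -0.017   0.005668
  eq           1.747   0.008318    0.06126
  solve Keq expr → x = 0.005668; check Q = 1.9950e+04
Then remove 0.003221 M of A.
Step 3:
                   E          A          G
  init         1.747   0.005097    0.06126
  Δ         0.003158   0.003158  -0.001053
  eq            1.75   0.008255    0.06021
  solve Keq expr → x = -0.001053; check Q = 1.9950e+04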